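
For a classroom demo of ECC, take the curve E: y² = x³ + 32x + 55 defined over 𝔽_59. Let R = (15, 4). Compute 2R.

(41, 14)

tangent at (15, 4): λ = (3·15² + 32)/(2·4) ≡ 58/8. 8⁻¹ ≡ 37 (mod 59), so λ ≡ 58·37 ≡ 22.
  x = λ² - 15 - 15 = 484 - 30 ≡ 41; y = λ·(15 - 41) - 4 ≡ 14. → (41, 14)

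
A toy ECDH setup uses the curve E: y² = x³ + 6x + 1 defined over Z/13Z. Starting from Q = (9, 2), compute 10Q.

(5, 0)

Double-and-add on 10 = (1010)₂. Start with Q = (9, 2) for the leading 1-bit.
double: tangent at (9, 2): λ = (3·9² + 6)/(2·2) ≡ 2/4. 4⁻¹ ≡ 10 (mod 13), so λ ≡ 2·10 ≡ 7.
  x = λ² - 9 - 9 = 49 - 18 ≡ 5; y = λ·(9 - 5) - 2 ≡ 0. → (5, 0)
double: (5, 0) + (5, 0): same x and y₁ ≡ -y₂, so the sum is ∞.
add Q: ∞ + (9, 2) = (9, 2) (identity).
double: tangent at (9, 2): λ = (3·9² + 6)/(2·2) ≡ 2/4. 4⁻¹ ≡ 10 (mod 13), so λ ≡ 2·10 ≡ 7.
  x = λ² - 9 - 9 = 49 - 18 ≡ 5; y = λ·(9 - 5) - 2 ≡ 0. → (5, 0)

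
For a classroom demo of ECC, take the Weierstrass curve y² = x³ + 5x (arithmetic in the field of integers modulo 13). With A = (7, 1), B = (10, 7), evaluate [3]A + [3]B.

First 3A:
Repeated addition: build up to 3A.
2A: tangent at (7, 1): λ = (3·7² + 5)/(2·1) ≡ 9/2. 2⁻¹ ≡ 7 (mod 13) since 2·7 = 14 ≡ 1, so λ ≡ 9·7 ≡ 11.
  x = λ² - 7 - 7 = 121 - 14 ≡ 3; y = λ·(7 - 3) - 1 ≡ 4. → (3, 4)
3A: (3, 4) + (7, 1). λ = (1 - 4)/(7 - 3) ≡ 10/4 mod 13. 4⁻¹ ≡ 10 (mod 13), so λ ≡ 9.
  x = λ² - 3 - 7 = 81 - 10 ≡ 6; y = λ·(3 - 6) - 4 ≡ 8. → (6, 8)
3A = (6, 8).
Next 3B:
Repeated addition: build up to 3B.
2B: tangent at (10, 7): λ = (3·10² + 5)/(2·7) ≡ 6/1. 1⁻¹ ≡ 1 (mod 13) since 1·1 = 1 ≡ 1, so λ ≡ 6·1 ≡ 6.
  x = λ² - 10 - 10 = 36 - 20 ≡ 3; y = λ·(10 - 3) - 7 ≡ 9. → (3, 9)
3B: (3, 9) + (10, 7). λ = (7 - 9)/(10 - 3) ≡ 11/7 mod 13. 7⁻¹ ≡ 2 (mod 13) since 7·2 = 14 ≡ 1, so λ ≡ 9.
  x = λ² - 3 - 10 = 81 - 13 ≡ 3; y = λ·(3 - 3) - 9 ≡ 4. → (3, 4)
3B = (3, 4).
Finally 3A + 3B:
(6, 8) + (3, 4). λ = (4 - 8)/(3 - 6) ≡ 9/10 mod 13. 10⁻¹ ≡ 4 (mod 13), so λ ≡ 10.
  x = λ² - 6 - 3 = 100 - 9 ≡ 0; y = λ·(6 - 0) - 8 ≡ 0. → (0, 0)

(0, 0)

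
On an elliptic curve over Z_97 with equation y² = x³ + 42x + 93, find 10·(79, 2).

Write Q = (79, 2).
Double-and-add on 10 = (1010)₂. Start with Q = (79, 2) for the leading 1-bit.
double: tangent at (79, 2): λ = (3·79² + 42)/(2·2) ≡ 44/4. 4⁻¹ ≡ 73 (mod 97), so λ ≡ 44·73 ≡ 11.
  x = λ² - 79 - 79 = 121 - 158 ≡ 60; y = λ·(79 - 60) - 2 ≡ 13. → (60, 13)
double: tangent at (60, 13): λ = (3·60² + 42)/(2·13) ≡ 75/26. 26⁻¹ ≡ 56 (mod 97) since 26·56 = 1456 ≡ 1, so λ ≡ 75·56 ≡ 29.
  x = λ² - 60 - 60 = 841 - 120 ≡ 42; y = λ·(60 - 42) - 13 ≡ 24. → (42, 24)
add Q: (42, 24) + (79, 2). λ = (2 - 24)/(79 - 42) ≡ 75/37 mod 97. 37⁻¹ ≡ 21 (mod 97), so λ ≡ 23.
  x = λ² - 42 - 79 = 529 - 121 ≡ 20; y = λ·(42 - 20) - 24 ≡ 94. → (20, 94)
double: tangent at (20, 94): λ = (3·20² + 42)/(2·94) ≡ 78/91. 91⁻¹ ≡ 16 (mod 97) since 91·16 = 1456 ≡ 1, so λ ≡ 78·16 ≡ 84.
  x = λ² - 20 - 20 = 7056 - 40 ≡ 32; y = λ·(20 - 32) - 94 ≡ 62. → (32, 62)

(32, 62)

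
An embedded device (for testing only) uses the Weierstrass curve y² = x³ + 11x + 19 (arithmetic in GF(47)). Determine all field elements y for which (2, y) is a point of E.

x³ + 11x + 19 = 49 ≡ 2 (mod 47).
Square roots of 2 mod 47: 7 and 40 (since 7² = 49 ≡ 2).

7, 40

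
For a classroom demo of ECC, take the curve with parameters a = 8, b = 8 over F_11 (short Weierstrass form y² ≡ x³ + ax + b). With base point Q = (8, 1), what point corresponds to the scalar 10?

(7, 0)

Repeated addition: build up to 10Q.
2Q: tangent at (8, 1): λ = (3·8² + 8)/(2·1) ≡ 2/2. 2⁻¹ ≡ 6 (mod 11) since 2·6 = 12 ≡ 1, so λ ≡ 2·6 ≡ 1.
  x = λ² - 8 - 8 = 1 - 16 ≡ 7; y = λ·(8 - 7) - 1 ≡ 0. → (7, 0)
3Q: (7, 0) + (8, 1). λ = (1 - 0)/(8 - 7) ≡ 1/1 mod 11. 1⁻¹ ≡ 1 (mod 11), so λ ≡ 1.
  x = λ² - 7 - 8 = 1 - 15 ≡ 8; y = λ·(7 - 8) - 0 ≡ 10. → (8, 10)
4Q: (8, 10) + (8, 1): same x and y₁ ≡ -y₂, so the sum is O.
5Q: O + (8, 1) = (8, 1) (identity).
6Q: tangent at (8, 1): λ = (3·8² + 8)/(2·1) ≡ 2/2. 2⁻¹ ≡ 6 (mod 11), so λ ≡ 2·6 ≡ 1.
  x = λ² - 8 - 8 = 1 - 16 ≡ 7; y = λ·(8 - 7) - 1 ≡ 0. → (7, 0)
7Q: (7, 0) + (8, 1). λ = (1 - 0)/(8 - 7) ≡ 1/1 mod 11. 1⁻¹ ≡ 1 (mod 11), so λ ≡ 1.
  x = λ² - 7 - 8 = 1 - 15 ≡ 8; y = λ·(7 - 8) - 0 ≡ 10. → (8, 10)
8Q: (8, 10) + (8, 1): same x and y₁ ≡ -y₂, so the sum is O.
9Q: O + (8, 1) = (8, 1) (identity).
10Q: tangent at (8, 1): λ = (3·8² + 8)/(2·1) ≡ 2/2. 2⁻¹ ≡ 6 (mod 11), so λ ≡ 2·6 ≡ 1.
  x = λ² - 8 - 8 = 1 - 16 ≡ 7; y = λ·(8 - 7) - 1 ≡ 0. → (7, 0)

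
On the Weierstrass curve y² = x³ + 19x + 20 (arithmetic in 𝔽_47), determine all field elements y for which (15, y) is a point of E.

x³ + 19x + 20 = 3680 ≡ 14 (mod 47).
Square roots of 14 mod 47: 22 and 25 (since 22² = 484 ≡ 14).

22, 25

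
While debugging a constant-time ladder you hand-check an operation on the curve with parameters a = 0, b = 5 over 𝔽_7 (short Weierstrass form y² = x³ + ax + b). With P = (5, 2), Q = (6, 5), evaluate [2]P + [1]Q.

O

First 2P:
Repeated addition: build up to 2P.
2P: tangent at (5, 2): λ = (3·5² + 0)/(2·2) ≡ 5/4. 4⁻¹ ≡ 2 (mod 7), so λ ≡ 5·2 ≡ 3.
  x = λ² - 5 - 5 = 9 - 10 ≡ 6; y = λ·(5 - 6) - 2 ≡ 2. → (6, 2)
2P = (6, 2).
Finally 2P + Q:
(6, 2) + (6, 5): same x and y₁ ≡ -y₂, so the sum is 𝒪.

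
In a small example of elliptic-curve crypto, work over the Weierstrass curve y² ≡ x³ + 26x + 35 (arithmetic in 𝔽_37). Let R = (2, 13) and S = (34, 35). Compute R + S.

(2, 13) + (34, 35). λ = (35 - 13)/(34 - 2) ≡ 22/32 mod 37. 32⁻¹ ≡ 22 (mod 37), so λ ≡ 3.
  x = λ² - 2 - 34 = 9 - 36 ≡ 10; y = λ·(2 - 10) - 13 ≡ 0. → (10, 0)

(10, 0)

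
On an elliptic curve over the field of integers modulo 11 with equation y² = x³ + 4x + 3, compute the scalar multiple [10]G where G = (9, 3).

Repeated addition: build up to 10G.
2G: tangent at (9, 3): λ = (3·9² + 4)/(2·3) ≡ 5/6. 6⁻¹ ≡ 2 (mod 11) since 6·2 = 12 ≡ 1, so λ ≡ 5·2 ≡ 10.
  x = λ² - 9 - 9 = 100 - 18 ≡ 5; y = λ·(9 - 5) - 3 ≡ 4. → (5, 4)
3G: (5, 4) + (9, 3). λ = (3 - 4)/(9 - 5) ≡ 10/4 mod 11. 4⁻¹ ≡ 3 (mod 11) since 4·3 = 12 ≡ 1, so λ ≡ 8.
  x = λ² - 5 - 9 = 64 - 14 ≡ 6; y = λ·(5 - 6) - 4 ≡ 10. → (6, 10)
4G: (6, 10) + (9, 3). λ = (3 - 10)/(9 - 6) ≡ 4/3 mod 11. 3⁻¹ ≡ 4 (mod 11), so λ ≡ 5.
  x = λ² - 6 - 9 = 25 - 15 ≡ 10; y = λ·(6 - 10) - 10 ≡ 3. → (10, 3)
5G: (10, 3) + (9, 3). λ = (3 - 3)/(9 - 10) ≡ 0/10 mod 11. 10⁻¹ ≡ 10 (mod 11) since 10·10 = 100 ≡ 1, so λ ≡ 0.
  x = λ² - 10 - 9 = 0 - 19 ≡ 3; y = λ·(10 - 3) - 3 ≡ 8. → (3, 8)
6G: (3, 8) + (9, 3). λ = (3 - 8)/(9 - 3) ≡ 6/6 mod 11. 6⁻¹ ≡ 2 (mod 11), so λ ≡ 1.
  x = λ² - 3 - 9 = 1 - 12 ≡ 0; y = λ·(3 - 0) - 8 ≡ 6. → (0, 6)
7G: (0, 6) + (9, 3). λ = (3 - 6)/(9 - 0) ≡ 8/9 mod 11. 9⁻¹ ≡ 5 (mod 11), so λ ≡ 7.
  x = λ² - 0 - 9 = 49 - 9 ≡ 7; y = λ·(0 - 7) - 6 ≡ 0. → (7, 0)
8G: (7, 0) + (9, 3). λ = (3 - 0)/(9 - 7) ≡ 3/2 mod 11. 2⁻¹ ≡ 6 (mod 11), so λ ≡ 7.
  x = λ² - 7 - 9 = 49 - 16 ≡ 0; y = λ·(7 - 0) - 0 ≡ 5. → (0, 5)
9G: (0, 5) + (9, 3). λ = (3 - 5)/(9 - 0) ≡ 9/9 mod 11. 9⁻¹ ≡ 5 (mod 11) since 9·5 = 45 ≡ 1, so λ ≡ 1.
  x = λ² - 0 - 9 = 1 - 9 ≡ 3; y = λ·(0 - 3) - 5 ≡ 3. → (3, 3)
10G: (3, 3) + (9, 3). λ = (3 - 3)/(9 - 3) ≡ 0/6 mod 11. 6⁻¹ ≡ 2 (mod 11), so λ ≡ 0.
  x = λ² - 3 - 9 = 0 - 12 ≡ 10; y = λ·(3 - 10) - 3 ≡ 8. → (10, 8)

(10, 8)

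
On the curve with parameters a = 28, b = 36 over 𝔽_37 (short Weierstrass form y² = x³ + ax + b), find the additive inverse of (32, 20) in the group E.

(32, 17)

-(32, 20) = (32, -20 mod 37) = (32, 17).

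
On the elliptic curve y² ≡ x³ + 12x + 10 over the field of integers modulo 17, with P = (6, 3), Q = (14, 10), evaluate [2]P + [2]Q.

(14, 10)

First 2P:
Repeated addition: build up to 2P.
2P: tangent at (6, 3): λ = (3·6² + 12)/(2·3) ≡ 1/6. 6⁻¹ ≡ 3 (mod 17) since 6·3 = 18 ≡ 1, so λ ≡ 1·3 ≡ 3.
  x = λ² - 6 - 6 = 9 - 12 ≡ 14; y = λ·(6 - 14) - 3 ≡ 7. → (14, 7)
2P = (14, 7).
Next 2Q:
Repeated addition: build up to 2Q.
2Q: tangent at (14, 10): λ = (3·14² + 12)/(2·10) ≡ 5/3. 3⁻¹ ≡ 6 (mod 17) since 3·6 = 18 ≡ 1, so λ ≡ 5·6 ≡ 13.
  x = λ² - 14 - 14 = 169 - 28 ≡ 5; y = λ·(14 - 5) - 10 ≡ 5. → (5, 5)
2Q = (5, 5).
Finally 2P + 2Q:
(14, 7) + (5, 5). λ = (5 - 7)/(5 - 14) ≡ 15/8 mod 17. 8⁻¹ ≡ 15 (mod 17), so λ ≡ 4.
  x = λ² - 14 - 5 = 16 - 19 ≡ 14; y = λ·(14 - 14) - 7 ≡ 10. → (14, 10)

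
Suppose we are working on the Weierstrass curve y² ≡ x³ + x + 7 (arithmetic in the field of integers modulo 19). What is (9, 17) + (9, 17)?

(17, 15)

tangent at (9, 17): λ = (3·9² + 1)/(2·17) ≡ 16/15. 15⁻¹ ≡ 14 (mod 19), so λ ≡ 16·14 ≡ 15.
  x = λ² - 9 - 9 = 225 - 18 ≡ 17; y = λ·(9 - 17) - 17 ≡ 15. → (17, 15)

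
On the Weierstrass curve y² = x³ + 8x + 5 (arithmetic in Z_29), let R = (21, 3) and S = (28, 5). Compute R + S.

(21, 3) + (28, 5). λ = (5 - 3)/(28 - 21) ≡ 2/7 mod 29. 7⁻¹ ≡ 25 (mod 29) since 7·25 = 175 ≡ 1, so λ ≡ 21.
  x = λ² - 21 - 28 = 441 - 49 ≡ 15; y = λ·(21 - 15) - 3 ≡ 7. → (15, 7)

(15, 7)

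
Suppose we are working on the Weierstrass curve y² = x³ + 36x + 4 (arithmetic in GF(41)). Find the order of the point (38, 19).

11

2P: tangent at (38, 19): λ = (3·38² + 36)/(2·19) ≡ 22/38. 38⁻¹ ≡ 27 (mod 41), so λ ≡ 22·27 ≡ 20.
  x = λ² - 38 - 38 = 400 - 76 ≡ 37; y = λ·(38 - 37) - 19 ≡ 1. → (37, 1)
3P: (37, 1) + (38, 19). λ = (19 - 1)/(38 - 37) ≡ 18/1 mod 41. 1⁻¹ ≡ 1 (mod 41) since 1·1 = 1 ≡ 1, so λ ≡ 18.
  x = λ² - 37 - 38 = 324 - 75 ≡ 3; y = λ·(37 - 3) - 1 ≡ 37. → (3, 37)
4P: (3, 37) + (38, 19). λ = (19 - 37)/(38 - 3) ≡ 23/35 mod 41. 35⁻¹ ≡ 34 (mod 41), so λ ≡ 3.
  x = λ² - 3 - 38 = 9 - 41 ≡ 9; y = λ·(3 - 9) - 37 ≡ 27. → (9, 27)
5P: (9, 27) + (38, 19). λ = (19 - 27)/(38 - 9) ≡ 33/29 mod 41. 29⁻¹ ≡ 17 (mod 41) since 29·17 = 493 ≡ 1, so λ ≡ 28.
  x = λ² - 9 - 38 = 784 - 47 ≡ 40; y = λ·(9 - 40) - 27 ≡ 7. → (40, 7)
6P: (40, 7) + (38, 19). λ = (19 - 7)/(38 - 40) ≡ 12/39 mod 41. 39⁻¹ ≡ 20 (mod 41), so λ ≡ 35.
  x = λ² - 40 - 38 = 1225 - 78 ≡ 40; y = λ·(40 - 40) - 7 ≡ 34. → (40, 34)
7P: (40, 34) + (38, 19). λ = (19 - 34)/(38 - 40) ≡ 26/39 mod 41. 39⁻¹ ≡ 20 (mod 41), so λ ≡ 28.
  x = λ² - 40 - 38 = 784 - 78 ≡ 9; y = λ·(40 - 9) - 34 ≡ 14. → (9, 14)
8P: (9, 14) + (38, 19). λ = (19 - 14)/(38 - 9) ≡ 5/29 mod 41. 29⁻¹ ≡ 17 (mod 41), so λ ≡ 3.
  x = λ² - 9 - 38 = 9 - 47 ≡ 3; y = λ·(9 - 3) - 14 ≡ 4. → (3, 4)
9P: (3, 4) + (38, 19). λ = (19 - 4)/(38 - 3) ≡ 15/35 mod 41. 35⁻¹ ≡ 34 (mod 41), so λ ≡ 18.
  x = λ² - 3 - 38 = 324 - 41 ≡ 37; y = λ·(3 - 37) - 4 ≡ 40. → (37, 40)
10P: (37, 40) + (38, 19). λ = (19 - 40)/(38 - 37) ≡ 20/1 mod 41. 1⁻¹ ≡ 1 (mod 41), so λ ≡ 20.
  x = λ² - 37 - 38 = 400 - 75 ≡ 38; y = λ·(37 - 38) - 40 ≡ 22. → (38, 22)
11P: (38, 22) + (38, 19): same x and y₁ ≡ -y₂, so the sum is ∞.
11P = ∞, so the order is 11.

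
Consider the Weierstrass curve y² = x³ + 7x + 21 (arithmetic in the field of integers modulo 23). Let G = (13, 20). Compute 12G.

Double-and-add on 12 = (1100)₂. Start with G = (13, 20) for the leading 1-bit.
double: tangent at (13, 20): λ = (3·13² + 7)/(2·20) ≡ 8/17. 17⁻¹ ≡ 19 (mod 23), so λ ≡ 8·19 ≡ 14.
  x = λ² - 13 - 13 = 196 - 26 ≡ 9; y = λ·(13 - 9) - 20 ≡ 13. → (9, 13)
add G: (9, 13) + (13, 20). λ = (20 - 13)/(13 - 9) ≡ 7/4 mod 23. 4⁻¹ ≡ 6 (mod 23), so λ ≡ 19.
  x = λ² - 9 - 13 = 361 - 22 ≡ 17; y = λ·(9 - 17) - 13 ≡ 19. → (17, 19)
double: tangent at (17, 19): λ = (3·17² + 7)/(2·19) ≡ 0/15. 15⁻¹ ≡ 20 (mod 23) since 15·20 = 300 ≡ 1, so λ ≡ 0·20 ≡ 0.
  x = λ² - 17 - 17 = 0 - 34 ≡ 12; y = λ·(17 - 12) - 19 ≡ 4. → (12, 4)
double: tangent at (12, 4): λ = (3·12² + 7)/(2·4) ≡ 2/8. 8⁻¹ ≡ 3 (mod 23), so λ ≡ 2·3 ≡ 6.
  x = λ² - 12 - 12 = 36 - 24 ≡ 12; y = λ·(12 - 12) - 4 ≡ 19. → (12, 19)

(12, 19)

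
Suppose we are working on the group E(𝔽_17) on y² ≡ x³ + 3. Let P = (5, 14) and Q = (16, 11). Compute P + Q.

(9, 1)

(5, 14) + (16, 11). λ = (11 - 14)/(16 - 5) ≡ 14/11 mod 17. 11⁻¹ ≡ 14 (mod 17) since 11·14 = 154 ≡ 1, so λ ≡ 9.
  x = λ² - 5 - 16 = 81 - 21 ≡ 9; y = λ·(5 - 9) - 14 ≡ 1. → (9, 1)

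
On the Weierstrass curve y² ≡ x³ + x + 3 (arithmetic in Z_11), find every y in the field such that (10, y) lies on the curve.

x³ + 1x + 3 = 1013 ≡ 1 (mod 11).
Square roots of 1 mod 11: 1 and 10 (since 1² = 1 ≡ 1).

1, 10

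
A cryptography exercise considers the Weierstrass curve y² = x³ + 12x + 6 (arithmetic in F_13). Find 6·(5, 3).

(7, 2)

Write Q = (5, 3).
Repeated addition: build up to 6Q.
2Q: tangent at (5, 3): λ = (3·5² + 12)/(2·3) ≡ 9/6. 6⁻¹ ≡ 11 (mod 13), so λ ≡ 9·11 ≡ 8.
  x = λ² - 5 - 5 = 64 - 10 ≡ 2; y = λ·(5 - 2) - 3 ≡ 8. → (2, 8)
3Q: (2, 8) + (5, 3). λ = (3 - 8)/(5 - 2) ≡ 8/3 mod 13. 3⁻¹ ≡ 9 (mod 13), so λ ≡ 7.
  x = λ² - 2 - 5 = 49 - 7 ≡ 3; y = λ·(2 - 3) - 8 ≡ 11. → (3, 11)
4Q: (3, 11) + (5, 3). λ = (3 - 11)/(5 - 3) ≡ 5/2 mod 13. 2⁻¹ ≡ 7 (mod 13), so λ ≡ 9.
  x = λ² - 3 - 5 = 81 - 8 ≡ 8; y = λ·(3 - 8) - 11 ≡ 9. → (8, 9)
5Q: (8, 9) + (5, 3). λ = (3 - 9)/(5 - 8) ≡ 7/10 mod 13. 10⁻¹ ≡ 4 (mod 13) since 10·4 = 40 ≡ 1, so λ ≡ 2.
  x = λ² - 8 - 5 = 4 - 13 ≡ 4; y = λ·(8 - 4) - 9 ≡ 12. → (4, 12)
6Q: (4, 12) + (5, 3). λ = (3 - 12)/(5 - 4) ≡ 4/1 mod 13. 1⁻¹ ≡ 1 (mod 13), so λ ≡ 4.
  x = λ² - 4 - 5 = 16 - 9 ≡ 7; y = λ·(4 - 7) - 12 ≡ 2. → (7, 2)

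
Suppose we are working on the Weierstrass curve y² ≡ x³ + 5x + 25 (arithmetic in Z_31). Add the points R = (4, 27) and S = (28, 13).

(4, 27) + (28, 13). λ = (13 - 27)/(28 - 4) ≡ 17/24 mod 31. 24⁻¹ ≡ 22 (mod 31), so λ ≡ 2.
  x = λ² - 4 - 28 = 4 - 32 ≡ 3; y = λ·(4 - 3) - 27 ≡ 6. → (3, 6)

(3, 6)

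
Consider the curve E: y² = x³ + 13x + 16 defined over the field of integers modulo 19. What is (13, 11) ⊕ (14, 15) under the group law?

(13, 11) + (14, 15). λ = (15 - 11)/(14 - 13) ≡ 4/1 mod 19. 1⁻¹ ≡ 1 (mod 19), so λ ≡ 4.
  x = λ² - 13 - 14 = 16 - 27 ≡ 8; y = λ·(13 - 8) - 11 ≡ 9. → (8, 9)

(8, 9)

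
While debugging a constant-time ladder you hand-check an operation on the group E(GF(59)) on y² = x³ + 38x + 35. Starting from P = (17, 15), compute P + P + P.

(4, 29)

Repeated addition: build up to 3P.
2P: tangent at (17, 15): λ = (3·17² + 38)/(2·15) ≡ 20/30. 30⁻¹ ≡ 2 (mod 59), so λ ≡ 20·2 ≡ 40.
  x = λ² - 17 - 17 = 1600 - 34 ≡ 32; y = λ·(17 - 32) - 15 ≡ 34. → (32, 34)
3P: (32, 34) + (17, 15). λ = (15 - 34)/(17 - 32) ≡ 40/44 mod 59. 44⁻¹ ≡ 55 (mod 59), so λ ≡ 17.
  x = λ² - 32 - 17 = 289 - 49 ≡ 4; y = λ·(32 - 4) - 34 ≡ 29. → (4, 29)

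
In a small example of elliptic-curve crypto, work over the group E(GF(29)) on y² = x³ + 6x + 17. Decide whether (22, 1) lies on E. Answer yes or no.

no

y² = 1² ≡ 1; x³ + 6x + 17 = 10797 ≡ 9 (mod 29). 1 ≠ 9.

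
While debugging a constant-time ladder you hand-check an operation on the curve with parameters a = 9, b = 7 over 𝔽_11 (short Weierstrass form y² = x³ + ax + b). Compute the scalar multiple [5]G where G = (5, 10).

Repeated addition: build up to 5G.
2G: tangent at (5, 10): λ = (3·5² + 9)/(2·10) ≡ 7/9. 9⁻¹ ≡ 5 (mod 11), so λ ≡ 7·5 ≡ 2.
  x = λ² - 5 - 5 = 4 - 10 ≡ 5; y = λ·(5 - 5) - 10 ≡ 1. → (5, 1)
3G: (5, 1) + (5, 10): same x and y₁ ≡ -y₂, so the sum is the point at infinity.
4G: the point at infinity + (5, 10) = (5, 10) (identity).
5G: tangent at (5, 10): λ = (3·5² + 9)/(2·10) ≡ 7/9. 9⁻¹ ≡ 5 (mod 11) since 9·5 = 45 ≡ 1, so λ ≡ 7·5 ≡ 2.
  x = λ² - 5 - 5 = 4 - 10 ≡ 5; y = λ·(5 - 5) - 10 ≡ 1. → (5, 1)

(5, 1)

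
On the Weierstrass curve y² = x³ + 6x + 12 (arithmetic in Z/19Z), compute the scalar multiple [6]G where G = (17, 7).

(1, 0)

Repeated addition: build up to 6G.
2G: tangent at (17, 7): λ = (3·17² + 6)/(2·7) ≡ 18/14. 14⁻¹ ≡ 15 (mod 19) since 14·15 = 210 ≡ 1, so λ ≡ 18·15 ≡ 4.
  x = λ² - 17 - 17 = 16 - 34 ≡ 1; y = λ·(17 - 1) - 7 ≡ 0. → (1, 0)
3G: (1, 0) + (17, 7). λ = (7 - 0)/(17 - 1) ≡ 7/16 mod 19. 16⁻¹ ≡ 6 (mod 19), so λ ≡ 4.
  x = λ² - 1 - 17 = 16 - 18 ≡ 17; y = λ·(1 - 17) - 0 ≡ 12. → (17, 12)
4G: (17, 12) + (17, 7): same x and y₁ ≡ -y₂, so the sum is 𝒪.
5G: 𝒪 + (17, 7) = (17, 7) (identity).
6G: tangent at (17, 7): λ = (3·17² + 6)/(2·7) ≡ 18/14. 14⁻¹ ≡ 15 (mod 19) since 14·15 = 210 ≡ 1, so λ ≡ 18·15 ≡ 4.
  x = λ² - 17 - 17 = 16 - 34 ≡ 1; y = λ·(17 - 1) - 7 ≡ 0. → (1, 0)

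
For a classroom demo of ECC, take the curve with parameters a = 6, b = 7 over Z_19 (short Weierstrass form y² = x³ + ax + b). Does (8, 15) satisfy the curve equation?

yes

y² = 15² ≡ 16; x³ + 6x + 7 = 567 ≡ 16 (mod 19). 16 = 16.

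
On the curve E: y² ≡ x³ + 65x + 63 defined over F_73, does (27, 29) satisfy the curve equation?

y² = 29² ≡ 38; x³ + 65x + 63 = 21501 ≡ 39 (mod 73). 38 ≠ 39.

no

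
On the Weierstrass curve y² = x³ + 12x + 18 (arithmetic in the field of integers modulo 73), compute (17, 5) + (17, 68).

The two points share x = 17 and their y-coordinates satisfy 5 + 68 ≡ 0 (mod 73), so they are inverses. Their sum is O.

O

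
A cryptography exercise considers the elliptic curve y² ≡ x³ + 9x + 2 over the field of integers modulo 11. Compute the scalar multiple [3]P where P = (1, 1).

Repeated addition: build up to 3P.
2P: tangent at (1, 1): λ = (3·1² + 9)/(2·1) ≡ 1/2. 2⁻¹ ≡ 6 (mod 11), so λ ≡ 1·6 ≡ 6.
  x = λ² - 1 - 1 = 36 - 2 ≡ 1; y = λ·(1 - 1) - 1 ≡ 10. → (1, 10)
3P: (1, 10) + (1, 1): same x and y₁ ≡ -y₂, so the sum is O.

O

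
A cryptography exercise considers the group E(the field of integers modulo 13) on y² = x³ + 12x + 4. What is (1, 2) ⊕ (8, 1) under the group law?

(1, 2) + (8, 1). λ = (1 - 2)/(8 - 1) ≡ 12/7 mod 13. 7⁻¹ ≡ 2 (mod 13) since 7·2 = 14 ≡ 1, so λ ≡ 11.
  x = λ² - 1 - 8 = 121 - 9 ≡ 8; y = λ·(1 - 8) - 2 ≡ 12. → (8, 12)

(8, 12)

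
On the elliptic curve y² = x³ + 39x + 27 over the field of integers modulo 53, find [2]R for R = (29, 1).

(23, 0)

tangent at (29, 1): λ = (3·29² + 39)/(2·1) ≡ 18/2. 2⁻¹ ≡ 27 (mod 53) since 2·27 = 54 ≡ 1, so λ ≡ 18·27 ≡ 9.
  x = λ² - 29 - 29 = 81 - 58 ≡ 23; y = λ·(29 - 23) - 1 ≡ 0. → (23, 0)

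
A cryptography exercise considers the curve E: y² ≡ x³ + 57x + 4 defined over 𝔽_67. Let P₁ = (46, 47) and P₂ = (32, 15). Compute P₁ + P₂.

(12, 2)

(46, 47) + (32, 15). λ = (15 - 47)/(32 - 46) ≡ 35/53 mod 67. 53⁻¹ ≡ 43 (mod 67), so λ ≡ 31.
  x = λ² - 46 - 32 = 961 - 78 ≡ 12; y = λ·(46 - 12) - 47 ≡ 2. → (12, 2)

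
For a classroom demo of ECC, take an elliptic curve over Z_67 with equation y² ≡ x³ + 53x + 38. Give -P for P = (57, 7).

(57, 60)

-(57, 7) = (57, -7 mod 67) = (57, 60).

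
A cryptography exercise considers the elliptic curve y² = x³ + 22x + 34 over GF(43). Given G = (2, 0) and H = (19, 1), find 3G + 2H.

First 3G:
Repeated addition: build up to 3G.
2G: (2, 0) + (2, 0): same x and y₁ ≡ -y₂, so the sum is 𝒪.
3G: 𝒪 + (2, 0) = (2, 0) (identity).
3G = (2, 0).
Next 2H:
Repeated addition: build up to 2H.
2H: tangent at (19, 1): λ = (3·19² + 22)/(2·1) ≡ 30/2. 2⁻¹ ≡ 22 (mod 43), so λ ≡ 30·22 ≡ 15.
  x = λ² - 19 - 19 = 225 - 38 ≡ 15; y = λ·(19 - 15) - 1 ≡ 16. → (15, 16)
2H = (15, 16).
Finally 3G + 2H:
(2, 0) + (15, 16). λ = (16 - 0)/(15 - 2) ≡ 16/13 mod 43. 13⁻¹ ≡ 10 (mod 43) since 13·10 = 130 ≡ 1, so λ ≡ 31.
  x = λ² - 2 - 15 = 961 - 17 ≡ 41; y = λ·(2 - 41) - 0 ≡ 38. → (41, 38)

(41, 38)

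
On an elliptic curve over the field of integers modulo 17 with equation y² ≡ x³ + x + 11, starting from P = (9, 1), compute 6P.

Double-and-add on 6 = (110)₂. Start with P = (9, 1) for the leading 1-bit.
double: tangent at (9, 1): λ = (3·9² + 1)/(2·1) ≡ 6/2. 2⁻¹ ≡ 9 (mod 17) since 2·9 = 18 ≡ 1, so λ ≡ 6·9 ≡ 3.
  x = λ² - 9 - 9 = 9 - 18 ≡ 8; y = λ·(9 - 8) - 1 ≡ 2. → (8, 2)
add P: (8, 2) + (9, 1). λ = (1 - 2)/(9 - 8) ≡ 16/1 mod 17. 1⁻¹ ≡ 1 (mod 17) since 1·1 = 1 ≡ 1, so λ ≡ 16.
  x = λ² - 8 - 9 = 256 - 17 ≡ 1; y = λ·(8 - 1) - 2 ≡ 8. → (1, 8)
double: tangent at (1, 8): λ = (3·1² + 1)/(2·8) ≡ 4/16. 16⁻¹ ≡ 16 (mod 17), so λ ≡ 4·16 ≡ 13.
  x = λ² - 1 - 1 = 169 - 2 ≡ 14; y = λ·(1 - 14) - 8 ≡ 10. → (14, 10)

(14, 10)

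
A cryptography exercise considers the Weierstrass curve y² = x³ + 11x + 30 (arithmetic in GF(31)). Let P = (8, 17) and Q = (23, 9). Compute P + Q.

(8, 14)

(8, 17) + (23, 9). λ = (9 - 17)/(23 - 8) ≡ 23/15 mod 31. 15⁻¹ ≡ 29 (mod 31), so λ ≡ 16.
  x = λ² - 8 - 23 = 256 - 31 ≡ 8; y = λ·(8 - 8) - 17 ≡ 14. → (8, 14)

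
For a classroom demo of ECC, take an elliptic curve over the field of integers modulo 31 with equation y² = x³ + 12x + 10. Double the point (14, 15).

tangent at (14, 15): λ = (3·14² + 12)/(2·15) ≡ 11/30. 30⁻¹ ≡ 30 (mod 31), so λ ≡ 11·30 ≡ 20.
  x = λ² - 14 - 14 = 400 - 28 ≡ 0; y = λ·(14 - 0) - 15 ≡ 17. → (0, 17)

(0, 17)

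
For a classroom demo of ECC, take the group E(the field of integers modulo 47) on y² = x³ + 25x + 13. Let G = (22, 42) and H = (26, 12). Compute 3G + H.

First 3G:
Repeated addition: build up to 3G.
2G: tangent at (22, 42): λ = (3·22² + 25)/(2·42) ≡ 20/37. 37⁻¹ ≡ 14 (mod 47) since 37·14 = 518 ≡ 1, so λ ≡ 20·14 ≡ 45.
  x = λ² - 22 - 22 = 2025 - 44 ≡ 7; y = λ·(22 - 7) - 42 ≡ 22. → (7, 22)
3G: (7, 22) + (22, 42). λ = (42 - 22)/(22 - 7) ≡ 20/15 mod 47. 15⁻¹ ≡ 22 (mod 47), so λ ≡ 17.
  x = λ² - 7 - 22 = 289 - 29 ≡ 25; y = λ·(7 - 25) - 22 ≡ 1. → (25, 1)
3G = (25, 1).
Finally 3G + H:
(25, 1) + (26, 12). λ = (12 - 1)/(26 - 25) ≡ 11/1 mod 47. 1⁻¹ ≡ 1 (mod 47) since 1·1 = 1 ≡ 1, so λ ≡ 11.
  x = λ² - 25 - 26 = 121 - 51 ≡ 23; y = λ·(25 - 23) - 1 ≡ 21. → (23, 21)

(23, 21)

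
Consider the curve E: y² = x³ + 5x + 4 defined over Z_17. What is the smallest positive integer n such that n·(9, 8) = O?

8

2P: tangent at (9, 8): λ = (3·9² + 5)/(2·8) ≡ 10/16. 16⁻¹ ≡ 16 (mod 17) since 16·16 = 256 ≡ 1, so λ ≡ 10·16 ≡ 7.
  x = λ² - 9 - 9 = 49 - 18 ≡ 14; y = λ·(9 - 14) - 8 ≡ 8. → (14, 8)
3P: (14, 8) + (9, 8). λ = (8 - 8)/(9 - 14) ≡ 0/12 mod 17. 12⁻¹ ≡ 10 (mod 17) since 12·10 = 120 ≡ 1, so λ ≡ 0.
  x = λ² - 14 - 9 = 0 - 23 ≡ 11; y = λ·(14 - 11) - 8 ≡ 9. → (11, 9)
4P: (11, 9) + (9, 8). λ = (8 - 9)/(9 - 11) ≡ 16/15 mod 17. 15⁻¹ ≡ 8 (mod 17) since 15·8 = 120 ≡ 1, so λ ≡ 9.
  x = λ² - 11 - 9 = 81 - 20 ≡ 10; y = λ·(11 - 10) - 9 ≡ 0. → (10, 0)
5P: (10, 0) + (9, 8). λ = (8 - 0)/(9 - 10) ≡ 8/16 mod 17. 16⁻¹ ≡ 16 (mod 17), so λ ≡ 9.
  x = λ² - 10 - 9 = 81 - 19 ≡ 11; y = λ·(10 - 11) - 0 ≡ 8. → (11, 8)
6P: (11, 8) + (9, 8). λ = (8 - 8)/(9 - 11) ≡ 0/15 mod 17. 15⁻¹ ≡ 8 (mod 17) since 15·8 = 120 ≡ 1, so λ ≡ 0.
  x = λ² - 11 - 9 = 0 - 20 ≡ 14; y = λ·(11 - 14) - 8 ≡ 9. → (14, 9)
7P: (14, 9) + (9, 8). λ = (8 - 9)/(9 - 14) ≡ 16/12 mod 17. 12⁻¹ ≡ 10 (mod 17), so λ ≡ 7.
  x = λ² - 14 - 9 = 49 - 23 ≡ 9; y = λ·(14 - 9) - 9 ≡ 9. → (9, 9)
8P: (9, 9) + (9, 8): same x and y₁ ≡ -y₂, so the sum is O.
8P = O, so the order is 8.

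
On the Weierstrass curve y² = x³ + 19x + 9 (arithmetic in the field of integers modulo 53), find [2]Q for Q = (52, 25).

tangent at (52, 25): λ = (3·52² + 19)/(2·25) ≡ 22/50. 50⁻¹ ≡ 35 (mod 53) since 50·35 = 1750 ≡ 1, so λ ≡ 22·35 ≡ 28.
  x = λ² - 52 - 52 = 784 - 104 ≡ 44; y = λ·(52 - 44) - 25 ≡ 40. → (44, 40)

(44, 40)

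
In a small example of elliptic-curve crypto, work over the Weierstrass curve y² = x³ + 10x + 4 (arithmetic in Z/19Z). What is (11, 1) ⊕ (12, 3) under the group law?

(11, 1) + (12, 3). λ = (3 - 1)/(12 - 11) ≡ 2/1 mod 19. 1⁻¹ ≡ 1 (mod 19) since 1·1 = 1 ≡ 1, so λ ≡ 2.
  x = λ² - 11 - 12 = 4 - 23 ≡ 0; y = λ·(11 - 0) - 1 ≡ 2. → (0, 2)

(0, 2)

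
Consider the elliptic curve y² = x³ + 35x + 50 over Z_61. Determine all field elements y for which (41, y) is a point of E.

x³ + 35x + 50 = 70406 ≡ 12 (mod 61).
Square roots of 12 mod 61: 16 and 45 (since 16² = 256 ≡ 12).

16, 45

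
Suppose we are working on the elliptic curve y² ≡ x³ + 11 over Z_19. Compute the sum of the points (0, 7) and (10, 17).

(10, 2)

(0, 7) + (10, 17). λ = (17 - 7)/(10 - 0) ≡ 10/10 mod 19. 10⁻¹ ≡ 2 (mod 19), so λ ≡ 1.
  x = λ² - 0 - 10 = 1 - 10 ≡ 10; y = λ·(0 - 10) - 7 ≡ 2. → (10, 2)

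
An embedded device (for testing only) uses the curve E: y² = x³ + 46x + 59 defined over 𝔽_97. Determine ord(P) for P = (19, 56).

6

2P: tangent at (19, 56): λ = (3·19² + 46)/(2·56) ≡ 62/15. 15⁻¹ ≡ 13 (mod 97) since 15·13 = 195 ≡ 1, so λ ≡ 62·13 ≡ 30.
  x = λ² - 19 - 19 = 900 - 38 ≡ 86; y = λ·(19 - 86) - 56 ≡ 68. → (86, 68)
3P: (86, 68) + (19, 56). λ = (56 - 68)/(19 - 86) ≡ 85/30 mod 97. 30⁻¹ ≡ 55 (mod 97), so λ ≡ 19.
  x = λ² - 86 - 19 = 361 - 105 ≡ 62; y = λ·(86 - 62) - 68 ≡ 0. → (62, 0)
4P: (62, 0) + (19, 56). λ = (56 - 0)/(19 - 62) ≡ 56/54 mod 97. 54⁻¹ ≡ 9 (mod 97), so λ ≡ 19.
  x = λ² - 62 - 19 = 361 - 81 ≡ 86; y = λ·(62 - 86) - 0 ≡ 29. → (86, 29)
5P: (86, 29) + (19, 56). λ = (56 - 29)/(19 - 86) ≡ 27/30 mod 97. 30⁻¹ ≡ 55 (mod 97), so λ ≡ 30.
  x = λ² - 86 - 19 = 900 - 105 ≡ 19; y = λ·(86 - 19) - 29 ≡ 41. → (19, 41)
6P: (19, 41) + (19, 56): same x and y₁ ≡ -y₂, so the sum is O.
6P = O, so the order is 6.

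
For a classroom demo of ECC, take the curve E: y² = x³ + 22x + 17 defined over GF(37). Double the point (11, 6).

tangent at (11, 6): λ = (3·11² + 22)/(2·6) ≡ 15/12. 12⁻¹ ≡ 34 (mod 37) since 12·34 = 408 ≡ 1, so λ ≡ 15·34 ≡ 29.
  x = λ² - 11 - 11 = 841 - 22 ≡ 5; y = λ·(11 - 5) - 6 ≡ 20. → (5, 20)

(5, 20)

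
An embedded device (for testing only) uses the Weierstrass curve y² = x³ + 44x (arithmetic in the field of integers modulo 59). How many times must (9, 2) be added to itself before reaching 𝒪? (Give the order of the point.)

10

2P: tangent at (9, 2): λ = (3·9² + 44)/(2·2) ≡ 51/4. 4⁻¹ ≡ 15 (mod 59) since 4·15 = 60 ≡ 1, so λ ≡ 51·15 ≡ 57.
  x = λ² - 9 - 9 = 3249 - 18 ≡ 45; y = λ·(9 - 45) - 2 ≡ 11. → (45, 11)
3P: (45, 11) + (9, 2). λ = (2 - 11)/(9 - 45) ≡ 50/23 mod 59. 23⁻¹ ≡ 18 (mod 59) since 23·18 = 414 ≡ 1, so λ ≡ 15.
  x = λ² - 45 - 9 = 225 - 54 ≡ 53; y = λ·(45 - 53) - 11 ≡ 46. → (53, 46)
4P: (53, 46) + (9, 2). λ = (2 - 46)/(9 - 53) ≡ 15/15 mod 59. 15⁻¹ ≡ 4 (mod 59) since 15·4 = 60 ≡ 1, so λ ≡ 1.
  x = λ² - 53 - 9 = 1 - 62 ≡ 57; y = λ·(53 - 57) - 46 ≡ 9. → (57, 9)
5P: (57, 9) + (9, 2). λ = (2 - 9)/(9 - 57) ≡ 52/11 mod 59. 11⁻¹ ≡ 43 (mod 59), so λ ≡ 53.
  x = λ² - 57 - 9 = 2809 - 66 ≡ 29; y = λ·(57 - 29) - 9 ≡ 0. → (29, 0)
6P: (29, 0) + (9, 2). λ = (2 - 0)/(9 - 29) ≡ 2/39 mod 59. 39⁻¹ ≡ 56 (mod 59) since 39·56 = 2184 ≡ 1, so λ ≡ 53.
  x = λ² - 29 - 9 = 2809 - 38 ≡ 57; y = λ·(29 - 57) - 0 ≡ 50. → (57, 50)
7P: (57, 50) + (9, 2). λ = (2 - 50)/(9 - 57) ≡ 11/11 mod 59. 11⁻¹ ≡ 43 (mod 59), so λ ≡ 1.
  x = λ² - 57 - 9 = 1 - 66 ≡ 53; y = λ·(57 - 53) - 50 ≡ 13. → (53, 13)
8P: (53, 13) + (9, 2). λ = (2 - 13)/(9 - 53) ≡ 48/15 mod 59. 15⁻¹ ≡ 4 (mod 59) since 15·4 = 60 ≡ 1, so λ ≡ 15.
  x = λ² - 53 - 9 = 225 - 62 ≡ 45; y = λ·(53 - 45) - 13 ≡ 48. → (45, 48)
9P: (45, 48) + (9, 2). λ = (2 - 48)/(9 - 45) ≡ 13/23 mod 59. 23⁻¹ ≡ 18 (mod 59), so λ ≡ 57.
  x = λ² - 45 - 9 = 3249 - 54 ≡ 9; y = λ·(45 - 9) - 48 ≡ 57. → (9, 57)
10P: (9, 57) + (9, 2): same x and y₁ ≡ -y₂, so the sum is 𝒪.
10P = 𝒪, so the order is 10.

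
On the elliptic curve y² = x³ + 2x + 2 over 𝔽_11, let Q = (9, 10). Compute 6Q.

Repeated addition: build up to 6Q.
2Q: tangent at (9, 10): λ = (3·9² + 2)/(2·10) ≡ 3/9. 9⁻¹ ≡ 5 (mod 11), so λ ≡ 3·5 ≡ 4.
  x = λ² - 9 - 9 = 16 - 18 ≡ 9; y = λ·(9 - 9) - 10 ≡ 1. → (9, 1)
3Q: (9, 1) + (9, 10): same x and y₁ ≡ -y₂, so the sum is O.
4Q: O + (9, 10) = (9, 10) (identity).
5Q: tangent at (9, 10): λ = (3·9² + 2)/(2·10) ≡ 3/9. 9⁻¹ ≡ 5 (mod 11), so λ ≡ 3·5 ≡ 4.
  x = λ² - 9 - 9 = 16 - 18 ≡ 9; y = λ·(9 - 9) - 10 ≡ 1. → (9, 1)
6Q: (9, 1) + (9, 10): same x and y₁ ≡ -y₂, so the sum is O.

O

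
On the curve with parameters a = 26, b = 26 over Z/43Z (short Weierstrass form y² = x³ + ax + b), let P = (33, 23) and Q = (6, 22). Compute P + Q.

(33, 23) + (6, 22). λ = (22 - 23)/(6 - 33) ≡ 42/16 mod 43. 16⁻¹ ≡ 35 (mod 43), so λ ≡ 8.
  x = λ² - 33 - 6 = 64 - 39 ≡ 25; y = λ·(33 - 25) - 23 ≡ 41. → (25, 41)

(25, 41)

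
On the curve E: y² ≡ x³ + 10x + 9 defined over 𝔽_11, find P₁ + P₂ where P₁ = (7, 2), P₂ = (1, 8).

(4, 6)

(7, 2) + (1, 8). λ = (8 - 2)/(1 - 7) ≡ 6/5 mod 11. 5⁻¹ ≡ 9 (mod 11), so λ ≡ 10.
  x = λ² - 7 - 1 = 100 - 8 ≡ 4; y = λ·(7 - 4) - 2 ≡ 6. → (4, 6)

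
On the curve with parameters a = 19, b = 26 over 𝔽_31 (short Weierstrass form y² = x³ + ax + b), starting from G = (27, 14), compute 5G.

(20, 25)

Repeated addition: build up to 5G.
2G: tangent at (27, 14): λ = (3·27² + 19)/(2·14) ≡ 5/28. 28⁻¹ ≡ 10 (mod 31), so λ ≡ 5·10 ≡ 19.
  x = λ² - 27 - 27 = 361 - 54 ≡ 28; y = λ·(27 - 28) - 14 ≡ 29. → (28, 29)
3G: (28, 29) + (27, 14). λ = (14 - 29)/(27 - 28) ≡ 16/30 mod 31. 30⁻¹ ≡ 30 (mod 31), so λ ≡ 15.
  x = λ² - 28 - 27 = 225 - 55 ≡ 15; y = λ·(28 - 15) - 29 ≡ 11. → (15, 11)
4G: (15, 11) + (27, 14). λ = (14 - 11)/(27 - 15) ≡ 3/12 mod 31. 12⁻¹ ≡ 13 (mod 31) since 12·13 = 156 ≡ 1, so λ ≡ 8.
  x = λ² - 15 - 27 = 64 - 42 ≡ 22; y = λ·(15 - 22) - 11 ≡ 26. → (22, 26)
5G: (22, 26) + (27, 14). λ = (14 - 26)/(27 - 22) ≡ 19/5 mod 31. 5⁻¹ ≡ 25 (mod 31) since 5·25 = 125 ≡ 1, so λ ≡ 10.
  x = λ² - 22 - 27 = 100 - 49 ≡ 20; y = λ·(22 - 20) - 26 ≡ 25. → (20, 25)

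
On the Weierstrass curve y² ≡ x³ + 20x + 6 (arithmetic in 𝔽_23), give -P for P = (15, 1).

-(15, 1) = (15, -1 mod 23) = (15, 22).

(15, 22)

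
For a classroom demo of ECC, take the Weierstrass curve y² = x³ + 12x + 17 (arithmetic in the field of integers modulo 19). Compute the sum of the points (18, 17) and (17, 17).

(18, 17) + (17, 17). λ = (17 - 17)/(17 - 18) ≡ 0/18 mod 19. 18⁻¹ ≡ 18 (mod 19), so λ ≡ 0.
  x = λ² - 18 - 17 = 0 - 35 ≡ 3; y = λ·(18 - 3) - 17 ≡ 2. → (3, 2)

(3, 2)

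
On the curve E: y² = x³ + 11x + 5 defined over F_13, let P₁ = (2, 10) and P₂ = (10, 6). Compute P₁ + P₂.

(11, 1)

(2, 10) + (10, 6). λ = (6 - 10)/(10 - 2) ≡ 9/8 mod 13. 8⁻¹ ≡ 5 (mod 13) since 8·5 = 40 ≡ 1, so λ ≡ 6.
  x = λ² - 2 - 10 = 36 - 12 ≡ 11; y = λ·(2 - 11) - 10 ≡ 1. → (11, 1)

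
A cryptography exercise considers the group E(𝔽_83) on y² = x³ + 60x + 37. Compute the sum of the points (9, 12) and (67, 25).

(58, 50)

(9, 12) + (67, 25). λ = (25 - 12)/(67 - 9) ≡ 13/58 mod 83. 58⁻¹ ≡ 73 (mod 83), so λ ≡ 36.
  x = λ² - 9 - 67 = 1296 - 76 ≡ 58; y = λ·(9 - 58) - 12 ≡ 50. → (58, 50)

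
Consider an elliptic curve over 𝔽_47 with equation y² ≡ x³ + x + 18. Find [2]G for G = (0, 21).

(32, 23)

tangent at (0, 21): λ = (3·0² + 1)/(2·21) ≡ 1/42. 42⁻¹ ≡ 28 (mod 47) since 42·28 = 1176 ≡ 1, so λ ≡ 1·28 ≡ 28.
  x = λ² - 0 - 0 = 784 - 0 ≡ 32; y = λ·(0 - 32) - 21 ≡ 23. → (32, 23)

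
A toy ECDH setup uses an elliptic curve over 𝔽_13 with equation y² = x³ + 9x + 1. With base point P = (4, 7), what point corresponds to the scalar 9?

O

Repeated addition: build up to 9P.
2P: tangent at (4, 7): λ = (3·4² + 9)/(2·7) ≡ 5/1. 1⁻¹ ≡ 1 (mod 13), so λ ≡ 5·1 ≡ 5.
  x = λ² - 4 - 4 = 25 - 8 ≡ 4; y = λ·(4 - 4) - 7 ≡ 6. → (4, 6)
3P: (4, 6) + (4, 7): same x and y₁ ≡ -y₂, so the sum is O.
4P: O + (4, 7) = (4, 7) (identity).
5P: tangent at (4, 7): λ = (3·4² + 9)/(2·7) ≡ 5/1. 1⁻¹ ≡ 1 (mod 13), so λ ≡ 5·1 ≡ 5.
  x = λ² - 4 - 4 = 25 - 8 ≡ 4; y = λ·(4 - 4) - 7 ≡ 6. → (4, 6)
6P: (4, 6) + (4, 7): same x and y₁ ≡ -y₂, so the sum is O.
7P: O + (4, 7) = (4, 7) (identity).
8P: tangent at (4, 7): λ = (3·4² + 9)/(2·7) ≡ 5/1. 1⁻¹ ≡ 1 (mod 13), so λ ≡ 5·1 ≡ 5.
  x = λ² - 4 - 4 = 25 - 8 ≡ 4; y = λ·(4 - 4) - 7 ≡ 6. → (4, 6)
9P: (4, 6) + (4, 7): same x and y₁ ≡ -y₂, so the sum is O.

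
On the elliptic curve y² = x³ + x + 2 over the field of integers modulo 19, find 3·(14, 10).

(1, 17)

Write P = (14, 10).
Repeated addition: build up to 3P.
2P: tangent at (14, 10): λ = (3·14² + 1)/(2·10) ≡ 0/1. 1⁻¹ ≡ 1 (mod 19) since 1·1 = 1 ≡ 1, so λ ≡ 0·1 ≡ 0.
  x = λ² - 14 - 14 = 0 - 28 ≡ 10; y = λ·(14 - 10) - 10 ≡ 9. → (10, 9)
3P: (10, 9) + (14, 10). λ = (10 - 9)/(14 - 10) ≡ 1/4 mod 19. 4⁻¹ ≡ 5 (mod 19), so λ ≡ 5.
  x = λ² - 10 - 14 = 25 - 24 ≡ 1; y = λ·(10 - 1) - 9 ≡ 17. → (1, 17)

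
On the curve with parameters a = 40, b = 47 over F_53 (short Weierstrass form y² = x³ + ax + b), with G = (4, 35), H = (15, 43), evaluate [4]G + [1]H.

(42, 48)

First 4G:
Repeated addition: build up to 4G.
2G: tangent at (4, 35): λ = (3·4² + 40)/(2·35) ≡ 35/17. 17⁻¹ ≡ 25 (mod 53) since 17·25 = 425 ≡ 1, so λ ≡ 35·25 ≡ 27.
  x = λ² - 4 - 4 = 729 - 8 ≡ 32; y = λ·(4 - 32) - 35 ≡ 4. → (32, 4)
3G: (32, 4) + (4, 35). λ = (35 - 4)/(4 - 32) ≡ 31/25 mod 53. 25⁻¹ ≡ 17 (mod 53), so λ ≡ 50.
  x = λ² - 32 - 4 = 2500 - 36 ≡ 26; y = λ·(32 - 26) - 4 ≡ 31. → (26, 31)
4G: (26, 31) + (4, 35). λ = (35 - 31)/(4 - 26) ≡ 4/31 mod 53. 31⁻¹ ≡ 12 (mod 53), so λ ≡ 48.
  x = λ² - 26 - 4 = 2304 - 30 ≡ 48; y = λ·(26 - 48) - 31 ≡ 26. → (48, 26)
4G = (48, 26).
Finally 4G + H:
(48, 26) + (15, 43). λ = (43 - 26)/(15 - 48) ≡ 17/20 mod 53. 20⁻¹ ≡ 8 (mod 53) since 20·8 = 160 ≡ 1, so λ ≡ 30.
  x = λ² - 48 - 15 = 900 - 63 ≡ 42; y = λ·(48 - 42) - 26 ≡ 48. → (42, 48)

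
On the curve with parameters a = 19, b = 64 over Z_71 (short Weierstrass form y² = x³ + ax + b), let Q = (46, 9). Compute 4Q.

(24, 12)

Double-and-add on 4 = (100)₂. Start with Q = (46, 9) for the leading 1-bit.
double: tangent at (46, 9): λ = (3·46² + 19)/(2·9) ≡ 48/18. 18⁻¹ ≡ 4 (mod 71), so λ ≡ 48·4 ≡ 50.
  x = λ² - 46 - 46 = 2500 - 92 ≡ 65; y = λ·(46 - 65) - 9 ≡ 35. → (65, 35)
double: tangent at (65, 35): λ = (3·65² + 19)/(2·35) ≡ 56/70. 70⁻¹ ≡ 70 (mod 71) since 70·70 = 4900 ≡ 1, so λ ≡ 56·70 ≡ 15.
  x = λ² - 65 - 65 = 225 - 130 ≡ 24; y = λ·(65 - 24) - 35 ≡ 12. → (24, 12)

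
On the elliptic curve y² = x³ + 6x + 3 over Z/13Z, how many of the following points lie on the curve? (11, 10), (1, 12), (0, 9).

(11, 10): 10² ≡ 9, rhs ≡ 9 → on.
(1, 12): 12² ≡ 1, rhs ≡ 10 → off.
(0, 9): 9² ≡ 3, rhs ≡ 3 → on.

2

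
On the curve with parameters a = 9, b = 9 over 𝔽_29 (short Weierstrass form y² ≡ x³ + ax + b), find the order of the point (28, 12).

2P: tangent at (28, 12): λ = (3·28² + 9)/(2·12) ≡ 12/24. 24⁻¹ ≡ 23 (mod 29), so λ ≡ 12·23 ≡ 15.
  x = λ² - 28 - 28 = 225 - 56 ≡ 24; y = λ·(28 - 24) - 12 ≡ 19. → (24, 19)
3P: (24, 19) + (28, 12). λ = (12 - 19)/(28 - 24) ≡ 22/4 mod 29. 4⁻¹ ≡ 22 (mod 29), so λ ≡ 20.
  x = λ² - 24 - 28 = 400 - 52 ≡ 0; y = λ·(24 - 0) - 19 ≡ 26. → (0, 26)
4P: (0, 26) + (28, 12). λ = (12 - 26)/(28 - 0) ≡ 15/28 mod 29. 28⁻¹ ≡ 28 (mod 29), so λ ≡ 14.
  x = λ² - 0 - 28 = 196 - 28 ≡ 23; y = λ·(0 - 23) - 26 ≡ 0. → (23, 0)
5P: (23, 0) + (28, 12). λ = (12 - 0)/(28 - 23) ≡ 12/5 mod 29. 5⁻¹ ≡ 6 (mod 29), so λ ≡ 14.
  x = λ² - 23 - 28 = 196 - 51 ≡ 0; y = λ·(23 - 0) - 0 ≡ 3. → (0, 3)
6P: (0, 3) + (28, 12). λ = (12 - 3)/(28 - 0) ≡ 9/28 mod 29. 28⁻¹ ≡ 28 (mod 29), so λ ≡ 20.
  x = λ² - 0 - 28 = 400 - 28 ≡ 24; y = λ·(0 - 24) - 3 ≡ 10. → (24, 10)
7P: (24, 10) + (28, 12). λ = (12 - 10)/(28 - 24) ≡ 2/4 mod 29. 4⁻¹ ≡ 22 (mod 29) since 4·22 = 88 ≡ 1, so λ ≡ 15.
  x = λ² - 24 - 28 = 225 - 52 ≡ 28; y = λ·(24 - 28) - 10 ≡ 17. → (28, 17)
8P: (28, 17) + (28, 12): same x and y₁ ≡ -y₂, so the sum is ∞.
8P = ∞, so the order is 8.

8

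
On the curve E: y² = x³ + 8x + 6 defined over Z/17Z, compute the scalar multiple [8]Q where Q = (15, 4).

Double-and-add on 8 = (1000)₂. Start with Q = (15, 4) for the leading 1-bit.
double: tangent at (15, 4): λ = (3·15² + 8)/(2·4) ≡ 3/8. 8⁻¹ ≡ 15 (mod 17), so λ ≡ 3·15 ≡ 11.
  x = λ² - 15 - 15 = 121 - 30 ≡ 6; y = λ·(15 - 6) - 4 ≡ 10. → (6, 10)
double: tangent at (6, 10): λ = (3·6² + 8)/(2·10) ≡ 14/3. 3⁻¹ ≡ 6 (mod 17), so λ ≡ 14·6 ≡ 16.
  x = λ² - 6 - 6 = 256 - 12 ≡ 6; y = λ·(6 - 6) - 10 ≡ 7. → (6, 7)
double: tangent at (6, 7): λ = (3·6² + 8)/(2·7) ≡ 14/14. 14⁻¹ ≡ 11 (mod 17) since 14·11 = 154 ≡ 1, so λ ≡ 14·11 ≡ 1.
  x = λ² - 6 - 6 = 1 - 12 ≡ 6; y = λ·(6 - 6) - 7 ≡ 10. → (6, 10)

(6, 10)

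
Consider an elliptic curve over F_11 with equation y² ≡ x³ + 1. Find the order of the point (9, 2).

2P: tangent at (9, 2): λ = (3·9² + 0)/(2·2) ≡ 1/4. 4⁻¹ ≡ 3 (mod 11), so λ ≡ 1·3 ≡ 3.
  x = λ² - 9 - 9 = 9 - 18 ≡ 2; y = λ·(9 - 2) - 2 ≡ 8. → (2, 8)
3P: (2, 8) + (9, 2). λ = (2 - 8)/(9 - 2) ≡ 5/7 mod 11. 7⁻¹ ≡ 8 (mod 11) since 7·8 = 56 ≡ 1, so λ ≡ 7.
  x = λ² - 2 - 9 = 49 - 11 ≡ 5; y = λ·(2 - 5) - 8 ≡ 4. → (5, 4)
4P: (5, 4) + (9, 2). λ = (2 - 4)/(9 - 5) ≡ 9/4 mod 11. 4⁻¹ ≡ 3 (mod 11) since 4·3 = 12 ≡ 1, so λ ≡ 5.
  x = λ² - 5 - 9 = 25 - 14 ≡ 0; y = λ·(5 - 0) - 4 ≡ 10. → (0, 10)
5P: (0, 10) + (9, 2). λ = (2 - 10)/(9 - 0) ≡ 3/9 mod 11. 9⁻¹ ≡ 5 (mod 11), so λ ≡ 4.
  x = λ² - 0 - 9 = 16 - 9 ≡ 7; y = λ·(0 - 7) - 10 ≡ 6. → (7, 6)
6P: (7, 6) + (9, 2). λ = (2 - 6)/(9 - 7) ≡ 7/2 mod 11. 2⁻¹ ≡ 6 (mod 11) since 2·6 = 12 ≡ 1, so λ ≡ 9.
  x = λ² - 7 - 9 = 81 - 16 ≡ 10; y = λ·(7 - 10) - 6 ≡ 0. → (10, 0)
7P: (10, 0) + (9, 2). λ = (2 - 0)/(9 - 10) ≡ 2/10 mod 11. 10⁻¹ ≡ 10 (mod 11) since 10·10 = 100 ≡ 1, so λ ≡ 9.
  x = λ² - 10 - 9 = 81 - 19 ≡ 7; y = λ·(10 - 7) - 0 ≡ 5. → (7, 5)
8P: (7, 5) + (9, 2). λ = (2 - 5)/(9 - 7) ≡ 8/2 mod 11. 2⁻¹ ≡ 6 (mod 11) since 2·6 = 12 ≡ 1, so λ ≡ 4.
  x = λ² - 7 - 9 = 16 - 16 ≡ 0; y = λ·(7 - 0) - 5 ≡ 1. → (0, 1)
9P: (0, 1) + (9, 2). λ = (2 - 1)/(9 - 0) ≡ 1/9 mod 11. 9⁻¹ ≡ 5 (mod 11), so λ ≡ 5.
  x = λ² - 0 - 9 = 25 - 9 ≡ 5; y = λ·(0 - 5) - 1 ≡ 7. → (5, 7)
10P: (5, 7) + (9, 2). λ = (2 - 7)/(9 - 5) ≡ 6/4 mod 11. 4⁻¹ ≡ 3 (mod 11) since 4·3 = 12 ≡ 1, so λ ≡ 7.
  x = λ² - 5 - 9 = 49 - 14 ≡ 2; y = λ·(5 - 2) - 7 ≡ 3. → (2, 3)
11P: (2, 3) + (9, 2). λ = (2 - 3)/(9 - 2) ≡ 10/7 mod 11. 7⁻¹ ≡ 8 (mod 11), so λ ≡ 3.
  x = λ² - 2 - 9 = 9 - 11 ≡ 9; y = λ·(2 - 9) - 3 ≡ 9. → (9, 9)
12P: (9, 9) + (9, 2): same x and y₁ ≡ -y₂, so the sum is 𝒪.
12P = 𝒪, so the order is 12.

12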